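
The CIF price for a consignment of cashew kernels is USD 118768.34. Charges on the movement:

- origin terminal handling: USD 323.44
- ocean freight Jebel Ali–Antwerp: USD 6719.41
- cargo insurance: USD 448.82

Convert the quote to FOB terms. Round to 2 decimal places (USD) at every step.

FOB price: USD 111600.11

Not relevant to the conversion: origin terminal — on the seller under both CIF and FOB; already in the CIF price and stays in the FOB price.
From CIF to FOB, the seller no longer bears: freight, insurance.
FOB price = 118768.34 − 6719.41 − 448.82 = 111600.11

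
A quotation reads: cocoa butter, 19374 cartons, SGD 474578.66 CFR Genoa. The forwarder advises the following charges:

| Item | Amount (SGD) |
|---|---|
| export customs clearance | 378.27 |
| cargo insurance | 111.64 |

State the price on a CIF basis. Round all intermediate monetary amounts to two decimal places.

CIF price: SGD 474690.30

Not relevant to the conversion: export clearance — on the seller under both CFR and CIF; already in the CFR price and stays in the CIF price.
From CFR to CIF, the seller additionally bears: insurance.
CIF price = 474578.66 + 111.64 = 474690.30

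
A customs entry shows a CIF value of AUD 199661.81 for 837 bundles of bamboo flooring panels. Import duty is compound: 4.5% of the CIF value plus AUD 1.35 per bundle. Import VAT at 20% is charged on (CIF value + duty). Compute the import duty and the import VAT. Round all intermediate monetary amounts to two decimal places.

Ad valorem component: 199661.81 × 4.5% = 8984.78
Specific component: 837 × 1.35 = 1129.95
Import duty = 8984.78 + 1129.95 = 10114.73
VAT base = CIF + duty = 199661.81 + 10114.73 = 209776.54
Import VAT = 209776.54 × 20% = 41955.31

Import duty: AUD 10114.73; import VAT: AUD 41955.31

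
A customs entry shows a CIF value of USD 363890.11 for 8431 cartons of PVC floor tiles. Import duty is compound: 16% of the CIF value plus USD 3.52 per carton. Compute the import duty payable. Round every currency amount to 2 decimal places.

Import duty: USD 87899.54

Ad valorem component: 363890.11 × 16% = 58222.42
Specific component: 8431 × 3.52 = 29677.12
Import duty = 58222.42 + 29677.12 = 87899.54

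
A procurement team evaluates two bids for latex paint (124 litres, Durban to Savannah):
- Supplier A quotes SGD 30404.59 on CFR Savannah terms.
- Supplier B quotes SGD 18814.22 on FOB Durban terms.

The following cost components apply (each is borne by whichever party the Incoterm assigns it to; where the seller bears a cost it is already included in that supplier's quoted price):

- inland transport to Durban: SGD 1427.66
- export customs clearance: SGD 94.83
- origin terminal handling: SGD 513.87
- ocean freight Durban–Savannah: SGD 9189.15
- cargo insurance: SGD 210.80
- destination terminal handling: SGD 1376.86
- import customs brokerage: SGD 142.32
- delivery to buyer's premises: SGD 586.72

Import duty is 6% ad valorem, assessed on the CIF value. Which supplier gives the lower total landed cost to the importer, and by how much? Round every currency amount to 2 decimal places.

Supplier B is cheaper by SGD 2545.29

Supplier A (CFR):
CIF value = CFR price + insurance = 30404.59 + 210.80 = 30615.39
Import duty = 30615.39 × 6% = 1836.92
Buyer bears (A): 210.80 + 1376.86 + 142.32 + 586.72 = 2316.70
Landed cost (A) = invoice 30404.59 + 2316.70 + duty 1836.92 = 34558.21
Supplier B (FOB):
CIF value = FOB price + freight + insurance = 18814.22 + 9189.15 + 210.80 = 28214.17
Import duty = 28214.17 × 6% = 1692.85
Buyer bears (B): 9189.15 + 210.80 + 1376.86 + 142.32 + 586.72 = 11505.85
Landed cost (B) = invoice 18814.22 + 11505.85 + duty 1692.85 = 32012.92
Difference = |34558.21 − 32012.92| = 2545.29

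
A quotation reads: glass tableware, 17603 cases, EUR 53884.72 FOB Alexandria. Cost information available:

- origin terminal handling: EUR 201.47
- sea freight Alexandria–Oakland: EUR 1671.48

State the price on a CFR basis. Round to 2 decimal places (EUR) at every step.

Not relevant to the conversion: origin terminal — on the seller under both FOB and CFR; already in the FOB price and stays in the CFR price.
From FOB to CFR, the seller additionally bears: freight.
CFR price = 53884.72 + 1671.48 = 55556.20

CFR price: EUR 55556.20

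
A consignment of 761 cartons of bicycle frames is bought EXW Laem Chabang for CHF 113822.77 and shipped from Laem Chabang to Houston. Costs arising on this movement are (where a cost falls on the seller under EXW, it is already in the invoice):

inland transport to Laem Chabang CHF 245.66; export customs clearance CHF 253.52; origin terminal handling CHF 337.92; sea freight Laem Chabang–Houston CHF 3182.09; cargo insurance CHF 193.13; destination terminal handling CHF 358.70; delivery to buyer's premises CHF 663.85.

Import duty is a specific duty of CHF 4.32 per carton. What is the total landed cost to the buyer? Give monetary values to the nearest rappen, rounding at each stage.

Total landed cost: CHF 122345.16

EXW: the seller makes goods available at their premises; the buyer bears all onward costs.
CIF value = EXW price + inland to port + export clearance + origin terminal + freight + insurance = 113822.77 + 245.66 + 253.52 + 337.92 + 3182.09 + 193.13 = 118035.09
Import duty = 761 × 4.32 = 3287.52
Buyer bears: inland to port 245.66 + export clearance 253.52 + origin terminal 337.92 + freight 3182.09 + insurance 193.13 + destination terminal 358.70 + delivery 663.85 + duty 3287.52 = 8522.39
Landed cost = invoice 113822.77 + 8522.39 = 122345.16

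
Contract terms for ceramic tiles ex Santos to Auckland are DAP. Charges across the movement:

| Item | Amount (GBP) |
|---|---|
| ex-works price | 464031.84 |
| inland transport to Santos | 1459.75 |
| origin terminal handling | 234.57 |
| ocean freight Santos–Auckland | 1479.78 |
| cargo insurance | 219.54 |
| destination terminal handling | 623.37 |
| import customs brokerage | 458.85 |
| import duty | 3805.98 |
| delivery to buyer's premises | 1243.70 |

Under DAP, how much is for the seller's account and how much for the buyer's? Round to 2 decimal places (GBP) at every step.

Seller: GBP 469292.55; buyer: GBP 4264.83

DAP: the seller bears all costs to the named destination except import duty and clearance.
Seller's account: goods 464031.84 + inland to port 1459.75 + origin terminal 234.57 + freight 1479.78 + insurance 219.54 + destination terminal 623.37 + delivery 1243.70 = 469292.55
Buyer's account: brokerage 458.85 + duty 3805.98 = 4264.83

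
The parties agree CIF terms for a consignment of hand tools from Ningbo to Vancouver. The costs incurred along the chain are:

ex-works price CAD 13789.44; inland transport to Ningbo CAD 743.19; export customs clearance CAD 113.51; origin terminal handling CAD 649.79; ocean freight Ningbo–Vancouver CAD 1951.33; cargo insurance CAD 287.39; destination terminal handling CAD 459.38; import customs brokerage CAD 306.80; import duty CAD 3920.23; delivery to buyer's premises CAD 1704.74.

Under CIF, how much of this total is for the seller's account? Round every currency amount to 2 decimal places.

CIF: the seller pays costs through ocean freight and marine insurance to the destination port.
Seller's account: goods 13789.44 + inland to port 743.19 + export clearance 113.51 + origin terminal 649.79 + freight 1951.33 + insurance 287.39 = 17534.65
Buyer's account: destination terminal 459.38 + brokerage 306.80 + duty 3920.23 + delivery 1704.74 = 6391.15

Seller's account: CAD 17534.65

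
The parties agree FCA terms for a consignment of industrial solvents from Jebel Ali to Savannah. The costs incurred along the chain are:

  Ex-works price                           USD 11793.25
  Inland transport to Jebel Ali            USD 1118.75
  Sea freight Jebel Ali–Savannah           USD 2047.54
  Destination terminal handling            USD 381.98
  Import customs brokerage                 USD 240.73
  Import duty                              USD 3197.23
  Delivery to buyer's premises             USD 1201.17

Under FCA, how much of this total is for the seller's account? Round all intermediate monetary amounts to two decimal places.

FCA: the seller delivers export-cleared goods to the carrier; the buyer bears costs from that point.
Seller's account: goods 11793.25 + inland to port 1118.75 = 12912.00
Buyer's account: freight 2047.54 + destination terminal 381.98 + brokerage 240.73 + duty 3197.23 + delivery 1201.17 = 7068.65

Seller's account: USD 12912.00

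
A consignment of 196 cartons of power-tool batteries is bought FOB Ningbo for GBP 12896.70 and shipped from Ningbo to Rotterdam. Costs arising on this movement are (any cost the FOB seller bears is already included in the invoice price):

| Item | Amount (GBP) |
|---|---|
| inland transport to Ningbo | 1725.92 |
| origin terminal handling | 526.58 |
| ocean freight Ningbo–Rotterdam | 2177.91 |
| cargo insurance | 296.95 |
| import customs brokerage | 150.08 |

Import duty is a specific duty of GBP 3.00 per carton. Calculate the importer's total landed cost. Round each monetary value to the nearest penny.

FOB: the seller bears costs until goods are on board at the origin port; the buyer bears freight, insurance and all costs thereafter.
Already in the invoice (seller's account under FOB): inland to port, origin terminal — exclude.
CIF value = FOB price + freight + insurance = 12896.70 + 2177.91 + 296.95 = 15371.56
Import duty = 196 × 3.00 = 588.00
Buyer bears: freight 2177.91 + insurance 296.95 + brokerage 150.08 + duty 588.00 = 3212.94
Landed cost = invoice 12896.70 + 3212.94 = 16109.64

Total landed cost: GBP 16109.64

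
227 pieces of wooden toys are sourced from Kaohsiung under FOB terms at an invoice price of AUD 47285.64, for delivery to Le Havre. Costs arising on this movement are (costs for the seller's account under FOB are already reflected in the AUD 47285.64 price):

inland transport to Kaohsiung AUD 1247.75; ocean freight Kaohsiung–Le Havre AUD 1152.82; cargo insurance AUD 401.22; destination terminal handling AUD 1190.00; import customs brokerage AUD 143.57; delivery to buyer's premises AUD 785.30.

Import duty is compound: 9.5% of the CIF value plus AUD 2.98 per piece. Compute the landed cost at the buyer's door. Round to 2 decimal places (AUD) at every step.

FOB: the seller bears costs until goods are on board at the origin port; the buyer bears freight, insurance and all costs thereafter.
Already in the invoice (seller's account under FOB): inland to port — exclude.
CIF value = FOB price + freight + insurance = 47285.64 + 1152.82 + 401.22 = 48839.68
Ad valorem component: 48839.68 × 9.5% = 4639.77
Specific component: 227 × 2.98 = 676.46
Import duty = 4639.77 + 676.46 = 5316.23
Buyer bears: freight 1152.82 + insurance 401.22 + destination terminal 1190.00 + brokerage 143.57 + delivery 785.30 + duty 5316.23 = 8989.14
Landed cost = invoice 47285.64 + 8989.14 = 56274.78

Total landed cost: AUD 56274.78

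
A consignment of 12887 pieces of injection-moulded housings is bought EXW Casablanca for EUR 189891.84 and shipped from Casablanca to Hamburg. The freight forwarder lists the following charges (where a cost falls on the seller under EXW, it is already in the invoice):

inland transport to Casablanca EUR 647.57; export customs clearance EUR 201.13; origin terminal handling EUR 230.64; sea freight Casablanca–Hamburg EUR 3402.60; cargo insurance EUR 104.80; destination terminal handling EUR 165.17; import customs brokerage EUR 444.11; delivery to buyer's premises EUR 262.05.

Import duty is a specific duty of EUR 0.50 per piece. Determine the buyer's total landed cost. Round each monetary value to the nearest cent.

Total landed cost: EUR 201793.41

EXW: the seller makes goods available at their premises; the buyer bears all onward costs.
CIF value = EXW price + inland to port + export clearance + origin terminal + freight + insurance = 189891.84 + 647.57 + 201.13 + 230.64 + 3402.60 + 104.80 = 194478.58
Import duty = 12887 × 0.50 = 6443.50
Buyer bears: inland to port 647.57 + export clearance 201.13 + origin terminal 230.64 + freight 3402.60 + insurance 104.80 + destination terminal 165.17 + brokerage 444.11 + delivery 262.05 + duty 6443.50 = 11901.57
Landed cost = invoice 189891.84 + 11901.57 = 201793.41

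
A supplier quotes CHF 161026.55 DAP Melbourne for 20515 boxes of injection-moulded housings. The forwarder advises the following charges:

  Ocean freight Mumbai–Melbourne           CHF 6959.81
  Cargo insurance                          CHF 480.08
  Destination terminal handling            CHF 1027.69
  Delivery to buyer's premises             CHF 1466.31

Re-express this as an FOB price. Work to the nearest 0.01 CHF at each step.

FOB price: CHF 151092.66

From DAP to FOB, the seller no longer bears: freight, insurance, destination terminal, delivery.
FOB price = 161026.55 − 6959.81 − 480.08 − 1027.69 − 1466.31 = 151092.66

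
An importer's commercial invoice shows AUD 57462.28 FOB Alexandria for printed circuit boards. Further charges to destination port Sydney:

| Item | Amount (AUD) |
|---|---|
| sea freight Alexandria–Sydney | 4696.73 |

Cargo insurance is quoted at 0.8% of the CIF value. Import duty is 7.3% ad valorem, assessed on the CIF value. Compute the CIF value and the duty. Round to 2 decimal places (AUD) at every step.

Let C be the CIF value. C = FOB price + freight + 0.8% × C
C − 0.8% × C = 57462.28 + 4696.73
0.992 × C = 62159.01
C = 62159.01 / 0.992 = 62660.29
Insurance premium = 0.8% × 62660.29 = 501.28
Import duty = 62660.29 × 7.3% = 4574.20

CIF value: AUD 62660.29; import duty: AUD 4574.20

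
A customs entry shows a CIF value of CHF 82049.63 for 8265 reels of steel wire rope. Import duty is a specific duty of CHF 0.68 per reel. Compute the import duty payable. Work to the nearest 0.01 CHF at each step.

Import duty: CHF 5620.20

Import duty = 8265 × 0.68 = 5620.20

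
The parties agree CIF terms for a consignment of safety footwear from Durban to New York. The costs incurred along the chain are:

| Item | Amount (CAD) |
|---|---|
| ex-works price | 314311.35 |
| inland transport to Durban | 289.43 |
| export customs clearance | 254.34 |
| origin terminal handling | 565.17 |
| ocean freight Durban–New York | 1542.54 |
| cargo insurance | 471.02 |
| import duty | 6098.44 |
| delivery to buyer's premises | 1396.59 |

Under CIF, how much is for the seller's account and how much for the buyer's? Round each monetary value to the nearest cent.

Seller: CAD 317433.85; buyer: CAD 7495.03

CIF: the seller pays costs through ocean freight and marine insurance to the destination port.
Seller's account: goods 314311.35 + inland to port 289.43 + export clearance 254.34 + origin terminal 565.17 + freight 1542.54 + insurance 471.02 = 317433.85
Buyer's account: duty 6098.44 + delivery 1396.59 = 7495.03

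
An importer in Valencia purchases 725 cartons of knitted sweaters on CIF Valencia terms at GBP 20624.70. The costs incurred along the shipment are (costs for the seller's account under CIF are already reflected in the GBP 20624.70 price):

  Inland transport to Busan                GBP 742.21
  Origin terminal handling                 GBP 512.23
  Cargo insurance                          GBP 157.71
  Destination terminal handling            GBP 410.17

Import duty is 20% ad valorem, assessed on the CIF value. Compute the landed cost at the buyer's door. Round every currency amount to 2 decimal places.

CIF: the seller pays costs through ocean freight and marine insurance to the destination port.
Already in the invoice (seller's account under CIF): inland to port, origin terminal, insurance — exclude.
The CIF price already equals the CIF value: 20624.70
Import duty = 20624.70 × 20% = 4124.94
Buyer bears: destination terminal 410.17 + duty 4124.94 = 4535.11
Landed cost = invoice 20624.70 + 4535.11 = 25159.81

Total landed cost: GBP 25159.81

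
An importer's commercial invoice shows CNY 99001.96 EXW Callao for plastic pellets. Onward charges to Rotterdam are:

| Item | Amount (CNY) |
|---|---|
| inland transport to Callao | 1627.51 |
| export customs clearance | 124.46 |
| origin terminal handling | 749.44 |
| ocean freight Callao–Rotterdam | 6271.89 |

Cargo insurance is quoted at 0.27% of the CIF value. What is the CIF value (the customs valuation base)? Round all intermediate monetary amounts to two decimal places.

Let C be the CIF value. C = EXW price + pre-shipment costs + freight + 0.27% × C
C − 0.27% × C = 99001.96 + 1627.51 + 124.46 + 749.44 + 6271.89
0.9973 × C = 107775.26
C = 107775.26 / 0.9973 = 108067.04
Insurance premium = 0.27% × 108067.04 = 291.78

CIF value: CNY 108067.04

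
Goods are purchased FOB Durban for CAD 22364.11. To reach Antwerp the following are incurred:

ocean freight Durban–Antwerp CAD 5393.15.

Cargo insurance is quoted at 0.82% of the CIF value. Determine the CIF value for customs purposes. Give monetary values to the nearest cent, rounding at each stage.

Let C be the CIF value. C = FOB price + freight + 0.82% × C
C − 0.82% × C = 22364.11 + 5393.15
0.9918 × C = 27757.26
C = 27757.26 / 0.9918 = 27986.75
Insurance premium = 0.82% × 27986.75 = 229.49

CIF value: CAD 27986.75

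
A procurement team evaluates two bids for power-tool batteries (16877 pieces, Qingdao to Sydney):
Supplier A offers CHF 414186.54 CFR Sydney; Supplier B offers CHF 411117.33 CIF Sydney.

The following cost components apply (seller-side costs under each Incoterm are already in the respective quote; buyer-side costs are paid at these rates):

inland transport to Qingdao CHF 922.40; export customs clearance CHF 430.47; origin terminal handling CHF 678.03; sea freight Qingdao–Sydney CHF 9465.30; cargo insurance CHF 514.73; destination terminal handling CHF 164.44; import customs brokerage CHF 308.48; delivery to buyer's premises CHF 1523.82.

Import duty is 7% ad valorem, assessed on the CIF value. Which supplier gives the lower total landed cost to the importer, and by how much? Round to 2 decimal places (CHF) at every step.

Supplier A (CFR):
CIF value = CFR price + insurance = 414186.54 + 514.73 = 414701.27
Import duty = 414701.27 × 7% = 29029.09
Buyer bears (A): 514.73 + 164.44 + 308.48 + 1523.82 = 2511.47
Landed cost (A) = invoice 414186.54 + 2511.47 + duty 29029.09 = 445727.10
Supplier B (CIF):
The CIF price already equals the CIF value: 411117.33
Import duty = 411117.33 × 7% = 28778.21
Buyer bears (B): 164.44 + 308.48 + 1523.82 = 1996.74
Landed cost (B) = invoice 411117.33 + 1996.74 + duty 28778.21 = 441892.28
Difference = |445727.10 − 441892.28| = 3834.82

Supplier B is cheaper by CHF 3834.82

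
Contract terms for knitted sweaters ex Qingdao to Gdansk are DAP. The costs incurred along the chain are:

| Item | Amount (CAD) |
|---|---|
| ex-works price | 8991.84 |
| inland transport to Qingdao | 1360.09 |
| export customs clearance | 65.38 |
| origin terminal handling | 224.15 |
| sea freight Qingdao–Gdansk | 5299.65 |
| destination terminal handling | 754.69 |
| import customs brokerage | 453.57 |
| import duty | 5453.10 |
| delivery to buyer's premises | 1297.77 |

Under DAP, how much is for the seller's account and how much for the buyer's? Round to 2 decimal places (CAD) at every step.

DAP: the seller bears all costs to the named destination except import duty and clearance.
Seller's account: goods 8991.84 + inland to port 1360.09 + export clearance 65.38 + origin terminal 224.15 + freight 5299.65 + destination terminal 754.69 + delivery 1297.77 = 17993.57
Buyer's account: brokerage 453.57 + duty 5453.10 = 5906.67

Seller: CAD 17993.57; buyer: CAD 5906.67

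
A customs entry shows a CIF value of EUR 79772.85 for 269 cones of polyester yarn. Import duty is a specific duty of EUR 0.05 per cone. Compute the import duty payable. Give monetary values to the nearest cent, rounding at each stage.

Import duty: EUR 13.45

Import duty = 269 × 0.05 = 13.45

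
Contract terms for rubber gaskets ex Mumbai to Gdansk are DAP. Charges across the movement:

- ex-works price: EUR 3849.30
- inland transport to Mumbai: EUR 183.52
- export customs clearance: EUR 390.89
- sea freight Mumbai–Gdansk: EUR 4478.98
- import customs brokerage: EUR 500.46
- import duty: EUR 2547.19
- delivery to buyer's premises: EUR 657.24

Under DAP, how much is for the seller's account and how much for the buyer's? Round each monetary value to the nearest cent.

DAP: the seller bears all costs to the named destination except import duty and clearance.
Seller's account: goods 3849.30 + inland to port 183.52 + export clearance 390.89 + freight 4478.98 + delivery 657.24 = 9559.93
Buyer's account: brokerage 500.46 + duty 2547.19 = 3047.65

Seller: EUR 9559.93; buyer: EUR 3047.65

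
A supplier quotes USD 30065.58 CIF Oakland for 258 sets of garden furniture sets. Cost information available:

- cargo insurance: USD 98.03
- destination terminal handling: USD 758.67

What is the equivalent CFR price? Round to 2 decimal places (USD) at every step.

Not relevant to the conversion: destination terminal — on the buyer under both terms; not part of either seller's price.
From CIF to CFR, the seller no longer bears: insurance.
CFR price = 30065.58 − 98.03 = 29967.55

CFR price: USD 29967.55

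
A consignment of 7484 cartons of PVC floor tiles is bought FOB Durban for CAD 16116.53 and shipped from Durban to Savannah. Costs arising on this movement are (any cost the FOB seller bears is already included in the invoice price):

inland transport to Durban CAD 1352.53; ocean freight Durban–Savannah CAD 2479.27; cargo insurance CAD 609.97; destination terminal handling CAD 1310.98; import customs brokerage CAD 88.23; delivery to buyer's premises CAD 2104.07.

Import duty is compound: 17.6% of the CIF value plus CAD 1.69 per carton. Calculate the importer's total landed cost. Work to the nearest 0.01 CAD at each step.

FOB: the seller bears costs until goods are on board at the origin port; the buyer bears freight, insurance and all costs thereafter.
Already in the invoice (seller's account under FOB): inland to port — exclude.
CIF value = FOB price + freight + insurance = 16116.53 + 2479.27 + 609.97 = 19205.77
Ad valorem component: 19205.77 × 17.6% = 3380.22
Specific component: 7484 × 1.69 = 12647.96
Import duty = 3380.22 + 12647.96 = 16028.18
Buyer bears: freight 2479.27 + insurance 609.97 + destination terminal 1310.98 + brokerage 88.23 + delivery 2104.07 + duty 16028.18 = 22620.70
Landed cost = invoice 16116.53 + 22620.70 = 38737.23

Total landed cost: CAD 38737.23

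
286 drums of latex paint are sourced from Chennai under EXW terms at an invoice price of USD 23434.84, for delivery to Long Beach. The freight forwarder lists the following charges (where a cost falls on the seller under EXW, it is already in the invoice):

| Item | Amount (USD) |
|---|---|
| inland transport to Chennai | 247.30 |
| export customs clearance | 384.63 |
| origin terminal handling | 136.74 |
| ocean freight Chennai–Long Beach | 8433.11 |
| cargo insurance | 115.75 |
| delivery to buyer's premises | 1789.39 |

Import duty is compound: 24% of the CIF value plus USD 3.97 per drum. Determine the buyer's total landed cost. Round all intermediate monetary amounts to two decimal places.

EXW: the seller makes goods available at their premises; the buyer bears all onward costs.
CIF value = EXW price + inland to port + export clearance + origin terminal + freight + insurance = 23434.84 + 247.30 + 384.63 + 136.74 + 8433.11 + 115.75 = 32752.37
Ad valorem component: 32752.37 × 24% = 7860.57
Specific component: 286 × 3.97 = 1135.42
Import duty = 7860.57 + 1135.42 = 8995.99
Buyer bears: inland to port 247.30 + export clearance 384.63 + origin terminal 136.74 + freight 8433.11 + insurance 115.75 + delivery 1789.39 + duty 8995.99 = 20102.91
Landed cost = invoice 23434.84 + 20102.91 = 43537.75

Total landed cost: USD 43537.75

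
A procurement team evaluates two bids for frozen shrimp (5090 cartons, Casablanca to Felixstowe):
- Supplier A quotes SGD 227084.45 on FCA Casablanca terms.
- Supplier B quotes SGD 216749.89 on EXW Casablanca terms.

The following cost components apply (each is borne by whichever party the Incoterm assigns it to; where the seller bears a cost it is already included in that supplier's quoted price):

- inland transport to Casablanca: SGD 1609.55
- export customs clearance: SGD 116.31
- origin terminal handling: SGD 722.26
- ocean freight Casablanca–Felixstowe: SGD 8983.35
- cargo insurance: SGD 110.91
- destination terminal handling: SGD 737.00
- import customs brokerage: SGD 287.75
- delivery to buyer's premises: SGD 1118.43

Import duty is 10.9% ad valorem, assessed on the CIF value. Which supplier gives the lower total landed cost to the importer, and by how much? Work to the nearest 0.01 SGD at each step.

Supplier B is cheaper by SGD 9547.05

Supplier A (FCA):
CIF value = FCA price + origin terminal + freight + insurance = 227084.45 + 722.26 + 8983.35 + 110.91 = 236900.97
Import duty = 236900.97 × 10.9% = 25822.21
Buyer bears (A): 722.26 + 8983.35 + 110.91 + 737.00 + 287.75 + 1118.43 = 11959.70
Landed cost (A) = invoice 227084.45 + 11959.70 + duty 25822.21 = 264866.36
Supplier B (EXW):
CIF value = EXW price + inland to port + export clearance + origin terminal + freight + insurance = 216749.89 + 1609.55 + 116.31 + 722.26 + 8983.35 + 110.91 = 228292.27
Import duty = 228292.27 × 10.9% = 24883.86
Buyer bears (B): 1609.55 + 116.31 + 722.26 + 8983.35 + 110.91 + 737.00 + 287.75 + 1118.43 = 13685.56
Landed cost (B) = invoice 216749.89 + 13685.56 + duty 24883.86 = 255319.31
Difference = |264866.36 − 255319.31| = 9547.05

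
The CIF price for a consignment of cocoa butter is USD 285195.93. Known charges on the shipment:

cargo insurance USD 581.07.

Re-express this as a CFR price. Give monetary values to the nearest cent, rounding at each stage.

From CIF to CFR, the seller no longer bears: insurance.
CFR price = 285195.93 − 581.07 = 284614.86

CFR price: USD 284614.86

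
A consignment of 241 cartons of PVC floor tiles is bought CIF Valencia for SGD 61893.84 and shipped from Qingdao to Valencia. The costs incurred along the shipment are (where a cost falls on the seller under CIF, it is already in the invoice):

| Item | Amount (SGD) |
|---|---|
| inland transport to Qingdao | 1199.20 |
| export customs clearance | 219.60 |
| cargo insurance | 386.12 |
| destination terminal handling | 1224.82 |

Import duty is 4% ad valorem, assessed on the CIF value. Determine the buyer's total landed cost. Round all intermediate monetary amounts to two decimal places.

Total landed cost: SGD 65594.41

CIF: the seller pays costs through ocean freight and marine insurance to the destination port.
Already in the invoice (seller's account under CIF): inland to port, export clearance, insurance — exclude.
The CIF price already equals the CIF value: 61893.84
Import duty = 61893.84 × 4% = 2475.75
Buyer bears: destination terminal 1224.82 + duty 2475.75 = 3700.57
Landed cost = invoice 61893.84 + 3700.57 = 65594.41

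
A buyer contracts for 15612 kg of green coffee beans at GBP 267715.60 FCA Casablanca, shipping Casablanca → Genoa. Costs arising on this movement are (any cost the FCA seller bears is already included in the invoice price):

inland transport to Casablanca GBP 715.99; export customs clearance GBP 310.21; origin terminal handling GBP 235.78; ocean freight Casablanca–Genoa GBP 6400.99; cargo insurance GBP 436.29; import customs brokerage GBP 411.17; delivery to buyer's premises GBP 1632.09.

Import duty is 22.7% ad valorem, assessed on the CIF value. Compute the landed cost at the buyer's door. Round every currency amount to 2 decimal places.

Total landed cost: GBP 339208.95

FCA: the seller delivers export-cleared goods to the carrier; the buyer bears costs from that point.
Already in the invoice (seller's account under FCA): inland to port, export clearance — exclude.
CIF value = FCA price + origin terminal + freight + insurance = 267715.60 + 235.78 + 6400.99 + 436.29 = 274788.66
Import duty = 274788.66 × 22.7% = 62377.03
Buyer bears: origin terminal 235.78 + freight 6400.99 + insurance 436.29 + brokerage 411.17 + delivery 1632.09 + duty 62377.03 = 71493.35
Landed cost = invoice 267715.60 + 71493.35 = 339208.95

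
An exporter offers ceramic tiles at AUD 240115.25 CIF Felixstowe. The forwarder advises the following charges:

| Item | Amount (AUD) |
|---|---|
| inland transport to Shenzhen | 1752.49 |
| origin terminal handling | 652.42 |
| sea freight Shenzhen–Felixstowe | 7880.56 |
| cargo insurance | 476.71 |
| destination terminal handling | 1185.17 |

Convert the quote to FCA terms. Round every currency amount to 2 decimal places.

Not relevant to the conversion: inland to port — on the seller under both CIF and FCA; already in the CIF price and stays in the FCA price. destination terminal — on the buyer under both terms; not part of either seller's price.
From CIF to FCA, the seller no longer bears: origin terminal, freight, insurance.
FCA price = 240115.25 − 652.42 − 7880.56 − 476.71 = 231105.56

FCA price: AUD 231105.56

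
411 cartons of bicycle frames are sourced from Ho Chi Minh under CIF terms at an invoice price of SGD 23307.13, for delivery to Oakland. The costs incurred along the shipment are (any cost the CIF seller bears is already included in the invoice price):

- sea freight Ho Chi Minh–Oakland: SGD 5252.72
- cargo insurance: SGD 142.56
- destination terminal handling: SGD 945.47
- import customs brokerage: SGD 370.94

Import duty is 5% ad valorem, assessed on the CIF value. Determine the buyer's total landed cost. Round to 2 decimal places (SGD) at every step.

Total landed cost: SGD 25788.90

CIF: the seller pays costs through ocean freight and marine insurance to the destination port.
Already in the invoice (seller's account under CIF): freight, insurance — exclude.
The CIF price already equals the CIF value: 23307.13
Import duty = 23307.13 × 5% = 1165.36
Buyer bears: destination terminal 945.47 + brokerage 370.94 + duty 1165.36 = 2481.77
Landed cost = invoice 23307.13 + 2481.77 = 25788.90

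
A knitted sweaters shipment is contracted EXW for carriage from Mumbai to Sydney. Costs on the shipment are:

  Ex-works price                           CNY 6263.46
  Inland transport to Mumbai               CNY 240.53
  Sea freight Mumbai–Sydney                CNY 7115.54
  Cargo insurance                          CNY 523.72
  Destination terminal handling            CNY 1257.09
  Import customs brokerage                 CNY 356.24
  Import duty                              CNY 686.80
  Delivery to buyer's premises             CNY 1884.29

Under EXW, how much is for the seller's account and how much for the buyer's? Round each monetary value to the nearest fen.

EXW: the seller makes goods available at their premises; the buyer bears all onward costs.
Seller's account: goods 6263.46 = 6263.46
Buyer's account: inland to port 240.53 + freight 7115.54 + insurance 523.72 + destination terminal 1257.09 + brokerage 356.24 + duty 686.80 + delivery 1884.29 = 12064.21

Seller: CNY 6263.46; buyer: CNY 12064.21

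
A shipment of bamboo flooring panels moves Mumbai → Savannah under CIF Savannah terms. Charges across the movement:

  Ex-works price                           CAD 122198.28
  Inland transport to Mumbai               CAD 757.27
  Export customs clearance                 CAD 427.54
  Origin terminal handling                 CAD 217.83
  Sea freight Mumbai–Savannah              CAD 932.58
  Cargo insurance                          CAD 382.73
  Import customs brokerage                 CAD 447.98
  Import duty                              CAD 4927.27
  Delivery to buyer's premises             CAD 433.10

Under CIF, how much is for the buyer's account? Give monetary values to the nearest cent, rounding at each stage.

Buyer's account: CAD 5808.35

CIF: the seller pays costs through ocean freight and marine insurance to the destination port.
Seller's account: goods 122198.28 + inland to port 757.27 + export clearance 427.54 + origin terminal 217.83 + freight 932.58 + insurance 382.73 = 124916.23
Buyer's account: brokerage 447.98 + duty 4927.27 + delivery 433.10 = 5808.35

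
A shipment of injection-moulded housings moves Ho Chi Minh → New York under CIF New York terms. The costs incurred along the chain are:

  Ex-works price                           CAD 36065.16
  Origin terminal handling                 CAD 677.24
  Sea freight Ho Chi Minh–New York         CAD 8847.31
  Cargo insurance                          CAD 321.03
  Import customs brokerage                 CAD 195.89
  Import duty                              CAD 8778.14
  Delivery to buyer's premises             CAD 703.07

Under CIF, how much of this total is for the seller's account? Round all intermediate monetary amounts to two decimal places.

CIF: the seller pays costs through ocean freight and marine insurance to the destination port.
Seller's account: goods 36065.16 + origin terminal 677.24 + freight 8847.31 + insurance 321.03 = 45910.74
Buyer's account: brokerage 195.89 + duty 8778.14 + delivery 703.07 = 9677.10

Seller's account: CAD 45910.74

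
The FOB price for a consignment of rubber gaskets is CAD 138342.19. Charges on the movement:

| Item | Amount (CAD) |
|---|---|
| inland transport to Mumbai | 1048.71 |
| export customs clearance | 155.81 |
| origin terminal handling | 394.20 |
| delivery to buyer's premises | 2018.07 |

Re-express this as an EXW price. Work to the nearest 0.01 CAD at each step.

Not relevant to the conversion: delivery — on the buyer under both terms; not part of either seller's price.
From FOB to EXW, the seller no longer bears: inland to port, export clearance, origin terminal.
EXW price = 138342.19 − 1048.71 − 155.81 − 394.20 = 136743.47

EXW price: CAD 136743.47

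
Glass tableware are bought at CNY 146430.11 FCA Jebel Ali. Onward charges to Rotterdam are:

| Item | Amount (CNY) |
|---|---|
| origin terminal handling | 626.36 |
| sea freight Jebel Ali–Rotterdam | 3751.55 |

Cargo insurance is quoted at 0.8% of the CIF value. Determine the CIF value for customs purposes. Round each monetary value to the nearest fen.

CIF value: CNY 152024.21

Let C be the CIF value. C = FCA price + pre-shipment costs + freight + 0.8% × C
C − 0.8% × C = 146430.11 + 626.36 + 3751.55
0.992 × C = 150808.02
C = 150808.02 / 0.992 = 152024.21
Insurance premium = 0.8% × 152024.21 = 1216.19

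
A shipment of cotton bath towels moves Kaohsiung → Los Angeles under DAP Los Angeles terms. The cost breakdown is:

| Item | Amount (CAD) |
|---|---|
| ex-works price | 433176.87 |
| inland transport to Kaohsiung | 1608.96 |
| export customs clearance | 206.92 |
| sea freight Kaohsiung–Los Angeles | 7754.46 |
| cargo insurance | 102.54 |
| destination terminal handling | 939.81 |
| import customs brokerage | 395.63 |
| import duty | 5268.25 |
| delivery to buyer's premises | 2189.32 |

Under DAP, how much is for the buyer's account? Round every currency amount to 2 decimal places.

Buyer's account: CAD 5663.88

DAP: the seller bears all costs to the named destination except import duty and clearance.
Seller's account: goods 433176.87 + inland to port 1608.96 + export clearance 206.92 + freight 7754.46 + insurance 102.54 + destination terminal 939.81 + delivery 2189.32 = 445978.88
Buyer's account: brokerage 395.63 + duty 5268.25 = 5663.88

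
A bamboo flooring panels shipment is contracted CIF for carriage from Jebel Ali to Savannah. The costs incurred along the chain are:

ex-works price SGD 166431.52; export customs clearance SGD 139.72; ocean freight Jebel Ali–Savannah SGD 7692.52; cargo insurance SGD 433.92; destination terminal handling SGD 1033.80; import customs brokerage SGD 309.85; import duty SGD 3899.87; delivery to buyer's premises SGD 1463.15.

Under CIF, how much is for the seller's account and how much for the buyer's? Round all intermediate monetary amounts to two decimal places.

CIF: the seller pays costs through ocean freight and marine insurance to the destination port.
Seller's account: goods 166431.52 + export clearance 139.72 + freight 7692.52 + insurance 433.92 = 174697.68
Buyer's account: destination terminal 1033.80 + brokerage 309.85 + duty 3899.87 + delivery 1463.15 = 6706.67

Seller: SGD 174697.68; buyer: SGD 6706.67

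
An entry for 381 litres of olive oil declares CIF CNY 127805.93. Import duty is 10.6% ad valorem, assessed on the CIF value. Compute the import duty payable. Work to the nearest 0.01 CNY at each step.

Import duty: CNY 13547.43

Import duty = 127805.93 × 10.6% = 13547.43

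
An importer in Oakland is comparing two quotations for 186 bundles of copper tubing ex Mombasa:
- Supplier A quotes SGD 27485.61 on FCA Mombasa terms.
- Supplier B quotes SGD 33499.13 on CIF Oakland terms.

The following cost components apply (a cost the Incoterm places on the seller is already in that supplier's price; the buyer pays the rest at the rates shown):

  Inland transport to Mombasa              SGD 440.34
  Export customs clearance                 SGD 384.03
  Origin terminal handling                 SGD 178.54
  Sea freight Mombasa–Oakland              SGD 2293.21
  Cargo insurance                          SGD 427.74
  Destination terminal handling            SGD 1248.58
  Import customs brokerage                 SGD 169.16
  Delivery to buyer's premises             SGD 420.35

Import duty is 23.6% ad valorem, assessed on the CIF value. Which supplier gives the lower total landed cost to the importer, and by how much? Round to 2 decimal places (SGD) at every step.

Supplier A is cheaper by SGD 3848.94

Supplier A (FCA):
CIF value = FCA price + origin terminal + freight + insurance = 27485.61 + 178.54 + 2293.21 + 427.74 = 30385.10
Import duty = 30385.10 × 23.6% = 7170.88
Buyer bears (A): 178.54 + 2293.21 + 427.74 + 1248.58 + 169.16 + 420.35 = 4737.58
Landed cost (A) = invoice 27485.61 + 4737.58 + duty 7170.88 = 39394.07
Supplier B (CIF):
The CIF price already equals the CIF value: 33499.13
Import duty = 33499.13 × 23.6% = 7905.79
Buyer bears (B): 1248.58 + 169.16 + 420.35 = 1838.09
Landed cost (B) = invoice 33499.13 + 1838.09 + duty 7905.79 = 43243.01
Difference = |39394.07 − 43243.01| = 3848.94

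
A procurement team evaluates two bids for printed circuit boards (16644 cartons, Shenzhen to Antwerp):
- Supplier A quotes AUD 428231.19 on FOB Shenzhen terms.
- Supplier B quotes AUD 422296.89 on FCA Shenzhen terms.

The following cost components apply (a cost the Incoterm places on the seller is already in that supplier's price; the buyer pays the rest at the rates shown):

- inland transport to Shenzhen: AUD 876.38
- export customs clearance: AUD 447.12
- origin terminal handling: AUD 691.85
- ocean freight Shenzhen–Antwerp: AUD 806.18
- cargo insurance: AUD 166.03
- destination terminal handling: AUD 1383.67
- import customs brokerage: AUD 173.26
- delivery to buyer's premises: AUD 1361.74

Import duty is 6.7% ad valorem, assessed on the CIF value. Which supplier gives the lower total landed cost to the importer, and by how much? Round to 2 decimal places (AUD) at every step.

Supplier B is cheaper by AUD 5593.70

Supplier A (FOB):
CIF value = FOB price + freight + insurance = 428231.19 + 806.18 + 166.03 = 429203.40
Import duty = 429203.40 × 6.7% = 28756.63
Buyer bears (A): 806.18 + 166.03 + 1383.67 + 173.26 + 1361.74 = 3890.88
Landed cost (A) = invoice 428231.19 + 3890.88 + duty 28756.63 = 460878.70
Supplier B (FCA):
CIF value = FCA price + origin terminal + freight + insurance = 422296.89 + 691.85 + 806.18 + 166.03 = 423960.95
Import duty = 423960.95 × 6.7% = 28405.38
Buyer bears (B): 691.85 + 806.18 + 166.03 + 1383.67 + 173.26 + 1361.74 = 4582.73
Landed cost (B) = invoice 422296.89 + 4582.73 + duty 28405.38 = 455285.00
Difference = |460878.70 − 455285.00| = 5593.70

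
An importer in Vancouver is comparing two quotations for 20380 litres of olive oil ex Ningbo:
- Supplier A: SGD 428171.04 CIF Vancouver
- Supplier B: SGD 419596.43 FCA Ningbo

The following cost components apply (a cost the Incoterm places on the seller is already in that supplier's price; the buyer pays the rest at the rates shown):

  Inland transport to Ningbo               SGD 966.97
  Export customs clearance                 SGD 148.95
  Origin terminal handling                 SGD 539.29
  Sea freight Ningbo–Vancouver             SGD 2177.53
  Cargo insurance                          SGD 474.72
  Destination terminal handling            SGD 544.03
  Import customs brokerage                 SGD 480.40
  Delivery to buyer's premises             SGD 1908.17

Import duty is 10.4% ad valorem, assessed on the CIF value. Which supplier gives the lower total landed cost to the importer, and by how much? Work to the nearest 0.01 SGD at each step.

Supplier B is cheaper by SGD 5942.91

Supplier A (CIF):
The CIF price already equals the CIF value: 428171.04
Import duty = 428171.04 × 10.4% = 44529.79
Buyer bears (A): 544.03 + 480.40 + 1908.17 = 2932.60
Landed cost (A) = invoice 428171.04 + 2932.60 + duty 44529.79 = 475633.43
Supplier B (FCA):
CIF value = FCA price + origin terminal + freight + insurance = 419596.43 + 539.29 + 2177.53 + 474.72 = 422787.97
Import duty = 422787.97 × 10.4% = 43969.95
Buyer bears (B): 539.29 + 2177.53 + 474.72 + 544.03 + 480.40 + 1908.17 = 6124.14
Landed cost (B) = invoice 419596.43 + 6124.14 + duty 43969.95 = 469690.52
Difference = |475633.43 − 469690.52| = 5942.91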